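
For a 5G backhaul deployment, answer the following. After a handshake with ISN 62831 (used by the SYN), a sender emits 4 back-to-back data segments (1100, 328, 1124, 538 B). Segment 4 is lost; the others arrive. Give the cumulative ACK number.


SYN uses sequence number 62831; first data byte = ISN + 1 = 62832.
Segment 1: SEQ = 62832, len = 1100 B, covers [62832, 63931]
Segment 2: SEQ = 63932, len = 328 B, covers [63932, 64259]
Segment 3: SEQ = 64260, len = 1124 B, covers [64260, 65383]
Segment 4: SEQ = 65384, len = 538 B, covers [65384, 65921] [LOST]
In-order data received: bytes [62832, 65383] (segments 1..3).
Segment 4 missing -> gap begins at byte 65384.
Cumulative ACK = next expected in-order byte = 62832 + 1100 + 328 + 1124 = 65384

65384


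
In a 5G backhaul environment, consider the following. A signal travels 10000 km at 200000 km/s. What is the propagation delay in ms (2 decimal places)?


Given: distance = 10000 km, speed = 200000 km/s
Delay = distance / speed = 10000 / 200000 seconds
Delay in ms = 10000 * 1000 / 200000
Delay = 50.0000 ms
Rounded to 2 dp = 50.00 ms

50.00


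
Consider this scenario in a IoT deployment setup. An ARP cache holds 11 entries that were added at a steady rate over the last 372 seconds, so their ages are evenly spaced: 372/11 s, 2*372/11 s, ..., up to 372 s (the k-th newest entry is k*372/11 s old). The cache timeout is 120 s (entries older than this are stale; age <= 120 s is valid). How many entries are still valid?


Ages are k * 372/11 s for k = 1..11 (spacing = 33.8182 s).
Entry k is valid iff k * 372/11 <= 120 iff k <= 11 * 120 / 372 = 3.5484
n_valid = floor(3.5484) = 3
(n_stale = 11 - 3 = 8)

3


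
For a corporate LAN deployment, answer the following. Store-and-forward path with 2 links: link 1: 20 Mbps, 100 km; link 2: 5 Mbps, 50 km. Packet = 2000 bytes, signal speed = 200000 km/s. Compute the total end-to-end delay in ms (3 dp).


Packet = 2000 bytes = 16000 bits. Store-and-forward: sum (t_trans + t_prop) per link.
Link 1: t_trans = 16000/(20*10^6) s = 0.8000 ms; t_prop = 100/200000 s = 0.5000 ms; subtotal = 1.3000 ms
Link 2: t_trans = 16000/(5*10^6) s = 3.2000 ms; t_prop = 50/200000 s = 0.2500 ms; subtotal = 3.4500 ms
End-to-end = 1.3000 + 3.4500 = 4.7500 ms -> 4.750 ms (3 dp)

4.750


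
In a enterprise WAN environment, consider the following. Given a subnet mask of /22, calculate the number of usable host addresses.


Given: subnet mask /22
Host bits = 32 - 22 = 10
Total addresses = 2^10 = 1024
Usable hosts = 1024 - 2 (network + broadcast) = 1022

1022


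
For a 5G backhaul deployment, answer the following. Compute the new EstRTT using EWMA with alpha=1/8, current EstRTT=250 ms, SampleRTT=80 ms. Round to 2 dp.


Given: EstRTT = 250 ms, SampleRTT = 80 ms, alpha = 1/8
New EstRTT = (1 - alpha) * EstRTT + alpha * SampleRTT
(7/8) * 250 = 218.75
(1/8) * 80 = 10
New EstRTT = 218.75 + 10 = 228.75 ms -> 228.75 ms (2 dp)

228.75


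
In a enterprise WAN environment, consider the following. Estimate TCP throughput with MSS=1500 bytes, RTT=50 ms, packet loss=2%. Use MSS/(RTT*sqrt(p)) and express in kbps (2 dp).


Given: MSS = 1500 bytes, RTT = 50 ms, loss = 2%
RTT in seconds = 50 / 1000 = 0.05
Loss rate = 2% = 0.02
sqrt(loss) = sqrt(0.02) = 0.141421356237
Throughput (bytes/s) = 1500 / (0.05 * 0.141421356237) = 212132.0344
Throughput (kbps) = 212132.0344 * 8 / 1000 = 1697.056275 -> 1697.06 kbps (2 dp)

1697.06


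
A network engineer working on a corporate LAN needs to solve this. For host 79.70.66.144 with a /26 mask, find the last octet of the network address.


Given: IP = 79.70.66.144, prefix = /26
Subnet mask = 255.255.255.192
Last octet of IP: 144
Last octet of mask: 192
Network last octet = 144 AND 192 = 128

128


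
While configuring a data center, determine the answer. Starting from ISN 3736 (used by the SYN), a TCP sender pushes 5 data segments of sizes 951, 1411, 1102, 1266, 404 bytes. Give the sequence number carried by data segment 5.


The SYN occupies sequence number ISN = 3736, so the first data byte is ISN + 1 = 3737.
SEQ of data segment i = (ISN + 1) + sum of payload sizes of segments 1..i-1.
Segment 1: SEQ = 3737, payload = 951 bytes
Segment 2: SEQ = 4688, payload = 1411 bytes
Segment 3: SEQ = 6099, payload = 1102 bytes
Segment 4: SEQ = 7201, payload = 1266 bytes
Segment 5: SEQ = 8467, payload = 404 bytes
SEQ of segment 5 = 3737 + 951 + 1411 + 1102 + 1266 = 8467

8467


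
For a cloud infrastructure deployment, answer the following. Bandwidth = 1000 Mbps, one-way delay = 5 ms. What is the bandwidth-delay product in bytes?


Given: bandwidth = 1000 Mbps, delay = 5 ms
BDP in bits = 1000 * 10^6 * 5 / 1000
BDP in bits = 5000000
BDP in bytes = 5000000 / 8 = 625000

625000


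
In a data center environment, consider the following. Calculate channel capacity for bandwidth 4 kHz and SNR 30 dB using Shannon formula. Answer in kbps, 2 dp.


Given: B = 4 kHz, SNR = 30 dB
SNR linear = 10^(30/10) = 1000
1 + SNR = 1001
log2(1001) = 9.9672262588
C = 4 * 1000 * 9.9672262588 = 39868.9050 bps
C = 39.868905 kbps -> 39.87 kbps (2 dp)

39.87


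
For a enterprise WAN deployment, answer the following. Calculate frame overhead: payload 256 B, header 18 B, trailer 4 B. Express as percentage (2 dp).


Given: payload = 256 B, header = 18 B, trailer = 4 B
Overhead bytes = header + trailer = 18 + 4 = 22
Total frame = payload + overhead = 256 + 22 = 278
Overhead % = 22 / 278 * 100 = 7.9137% -> 7.91% (2 dp)

7.91


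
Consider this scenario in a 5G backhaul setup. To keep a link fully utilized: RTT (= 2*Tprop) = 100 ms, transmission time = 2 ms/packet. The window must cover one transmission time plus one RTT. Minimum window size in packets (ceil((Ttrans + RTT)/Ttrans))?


Given: Ttrans = 2 ms, RTT = 100 ms (= 2 * Tprop, Tprop = 50 ms)
Time until first ACK returns = Ttrans + RTT = 2 + 100 = 102 ms
Need W * Ttrans >= Ttrans + RTT  ->  W >= (Ttrans + RTT) / Ttrans
(Ttrans + RTT) / Ttrans = 102 / 2 = 51
W_min = ceil(51) = 51

51


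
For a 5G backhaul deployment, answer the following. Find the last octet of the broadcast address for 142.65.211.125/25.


Given: IP = 142.65.211.125, prefix = /25
Host bits = 32 - 25 = 7
Network last octet = 125 AND mask = 0
Host part size = 2^7 - 1 = 127
Broadcast last octet = 0 OR 127 = 127

127


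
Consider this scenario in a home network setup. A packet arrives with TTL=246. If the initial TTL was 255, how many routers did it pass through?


Given: initial TTL = 255, received TTL = 246
Hops = initial TTL - received TTL
Hops = 255 - 246 = 9

9


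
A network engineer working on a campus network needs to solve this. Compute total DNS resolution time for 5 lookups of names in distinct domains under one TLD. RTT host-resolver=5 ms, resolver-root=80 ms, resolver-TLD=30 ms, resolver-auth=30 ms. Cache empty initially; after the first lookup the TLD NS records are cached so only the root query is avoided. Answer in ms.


Lookup 1 (cold cache): local + root + TLD + auth = 5 + 80 + 30 + 30 = 145 ms
Lookups 2..5 (TLD NS cached -> skip root; new domain -> still ask TLD and auth): local + TLD + auth = 5 + 30 + 30 = 65 ms each
Remaining 4 lookups: 4 * 65 = 260 ms
Total = 145 + 260 = 405 ms

405


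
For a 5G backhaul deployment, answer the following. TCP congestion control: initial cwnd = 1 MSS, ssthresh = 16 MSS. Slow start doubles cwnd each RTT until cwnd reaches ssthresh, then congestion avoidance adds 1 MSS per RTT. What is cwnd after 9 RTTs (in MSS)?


RTT 0: cwnd = 1 MSS (initial)
RTT 1: cwnd = 2 MSS (slow start, doubled)
RTT 2: cwnd = 4 MSS (slow start, doubled)
RTT 3: cwnd = 8 MSS (slow start, doubled)
RTT 4: cwnd = 16 MSS (slow start, doubled)
RTT 5: cwnd = 17 MSS (congestion avoidance, +1)
RTT 6: cwnd = 18 MSS (congestion avoidance, +1)
RTT 7: cwnd = 19 MSS (congestion avoidance, +1)
RTT 8: cwnd = 20 MSS (congestion avoidance, +1)
RTT 9: cwnd = 21 MSS (congestion avoidance, +1)

21


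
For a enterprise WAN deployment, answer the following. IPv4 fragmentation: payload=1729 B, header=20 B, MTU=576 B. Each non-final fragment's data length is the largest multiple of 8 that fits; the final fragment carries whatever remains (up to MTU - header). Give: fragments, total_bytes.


Max data per non-final fragment = floor((MTU - header)/8)*8 = floor((576 - 20)/8)*8 = floor(556/8)*8 = 552 B
Final fragment needs no 8-byte alignment: it can carry up to MTU - header = 556 B
Non-final fragments needed = ceil((payload - 556) / 552) = ceil(1173/552) = ceil(2.1250) = 3
Number of fragments = 3 + 1 = 4
Fragment sizes (data): 3 * 552 B + 73 B (last, 73 <= 556 OK)
Total bytes sent = payload + n_frags * header = 1729 + 4*20 = 1729 + 80 = 1809 B

4, 1809


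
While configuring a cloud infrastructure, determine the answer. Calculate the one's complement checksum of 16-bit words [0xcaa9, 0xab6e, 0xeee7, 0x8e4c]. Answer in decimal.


Given words: [0xcaa9, 0xab6e, 0xeee7, 0x8e4c]
Step 1: Sum all words
Raw sum = 51881 + 43886 + 61159 + 36428 = 193354
Step 2: Fold carry: (62282 + 2) = 62284
One's complement = ~62284 & 0xFFFF = 3251

3251


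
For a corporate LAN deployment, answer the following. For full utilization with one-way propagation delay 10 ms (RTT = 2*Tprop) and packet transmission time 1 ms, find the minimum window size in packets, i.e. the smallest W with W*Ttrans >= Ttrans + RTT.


Given: Ttrans = 1 ms, RTT = 20 ms (= 2 * Tprop, Tprop = 10 ms)
Time until first ACK returns = Ttrans + RTT = 1 + 20 = 21 ms
Need W * Ttrans >= Ttrans + RTT  ->  W >= (Ttrans + RTT) / Ttrans
(Ttrans + RTT) / Ttrans = 21 / 1 = 21
W_min = ceil(21) = 21

21


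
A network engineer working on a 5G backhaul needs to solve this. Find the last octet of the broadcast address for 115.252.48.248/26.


Given: IP = 115.252.48.248, prefix = /26
Host bits = 32 - 26 = 6
Network last octet = 248 AND mask = 192
Host part size = 2^6 - 1 = 63
Broadcast last octet = 192 OR 63 = 255

255


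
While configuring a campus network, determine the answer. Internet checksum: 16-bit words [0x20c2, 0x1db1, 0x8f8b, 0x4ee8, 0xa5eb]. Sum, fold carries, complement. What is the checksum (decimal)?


Given words: [0x20c2, 0x1db1, 0x8f8b, 0x4ee8, 0xa5eb]
Step 1: Sum all words
Raw sum = 8386 + 7601 + 36747 + 20200 + 42475 = 115409
Step 2: Fold carry: (49873 + 1) = 49874
One's complement = ~49874 & 0xFFFF = 15661

15661


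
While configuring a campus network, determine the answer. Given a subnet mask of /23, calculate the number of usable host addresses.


Given: subnet mask /23
Host bits = 32 - 23 = 9
Total addresses = 2^9 = 512
Usable hosts = 512 - 2 (network + broadcast) = 510

510


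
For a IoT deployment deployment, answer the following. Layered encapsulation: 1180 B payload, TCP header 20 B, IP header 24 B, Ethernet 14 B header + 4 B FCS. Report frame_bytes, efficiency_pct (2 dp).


TCP segment = 1180 + 20 = 1200 B
IP packet = 1200 + 24 = 1224 B
Ethernet frame = 1224 + 14 + 4 = 1242 B
Efficiency = app / frame = 1180 / 1242 = 0.950081 = 95.0081% -> 95.01% (2 dp)

1242, 95.01


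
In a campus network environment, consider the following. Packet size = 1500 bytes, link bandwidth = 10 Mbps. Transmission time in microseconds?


Given: packet = 1500 bytes, bandwidth = 10 Mbps
Packet in bits = 1500 * 8 = 12000 bits
Bandwidth = 10 * 10^6 = 10000000 bps
Time = 12000 / 10000000 seconds
Time in us = 12000 * 10^6 / 10000000 = 1200

1200


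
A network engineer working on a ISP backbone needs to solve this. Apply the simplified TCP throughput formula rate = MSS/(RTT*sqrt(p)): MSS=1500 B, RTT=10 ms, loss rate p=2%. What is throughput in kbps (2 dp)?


Given: MSS = 1500 bytes, RTT = 10 ms, loss = 2%
RTT in seconds = 10 / 1000 = 0.01
Loss rate = 2% = 0.02
sqrt(loss) = sqrt(0.02) = 0.141421356237
Throughput (bytes/s) = 1500 / (0.01 * 0.141421356237) = 1060660.1718
Throughput (kbps) = 1060660.1718 * 8 / 1000 = 8485.281374 -> 8485.28 kbps (2 dp)

8485.28


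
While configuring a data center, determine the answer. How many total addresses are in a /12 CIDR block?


Given: CIDR prefix /12
Host bits = 32 - 12 = 20
Total addresses = 2^20 = 1048576

1048576


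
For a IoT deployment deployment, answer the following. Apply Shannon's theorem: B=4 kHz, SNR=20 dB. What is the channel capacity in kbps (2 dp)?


Given: B = 4 kHz, SNR = 20 dB
SNR linear = 10^(20/10) = 100
1 + SNR = 101
log2(101) = 6.6582114828
C = 4 * 1000 * 6.6582114828 = 26632.8459 bps
C = 26.632846 kbps -> 26.63 kbps (2 dp)

26.63


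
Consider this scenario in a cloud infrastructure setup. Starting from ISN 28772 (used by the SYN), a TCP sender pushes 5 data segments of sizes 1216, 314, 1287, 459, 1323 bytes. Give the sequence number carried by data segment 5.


The SYN occupies sequence number ISN = 28772, so the first data byte is ISN + 1 = 28773.
SEQ of data segment i = (ISN + 1) + sum of payload sizes of segments 1..i-1.
Segment 1: SEQ = 28773, payload = 1216 bytes
Segment 2: SEQ = 29989, payload = 314 bytes
Segment 3: SEQ = 30303, payload = 1287 bytes
Segment 4: SEQ = 31590, payload = 459 bytes
Segment 5: SEQ = 32049, payload = 1323 bytes
SEQ of segment 5 = 28773 + 1216 + 314 + 1287 + 459 = 32049

32049


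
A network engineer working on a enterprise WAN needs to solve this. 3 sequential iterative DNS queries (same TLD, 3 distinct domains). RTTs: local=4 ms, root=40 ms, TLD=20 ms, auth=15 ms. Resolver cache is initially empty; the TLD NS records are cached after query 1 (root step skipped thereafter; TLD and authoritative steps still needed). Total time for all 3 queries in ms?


Lookup 1 (cold cache): local + root + TLD + auth = 4 + 40 + 20 + 15 = 79 ms
Lookups 2..3 (TLD NS cached -> skip root; new domain -> still ask TLD and auth): local + TLD + auth = 4 + 20 + 15 = 39 ms each
Remaining 2 lookups: 2 * 39 = 78 ms
Total = 79 + 78 = 157 ms

157


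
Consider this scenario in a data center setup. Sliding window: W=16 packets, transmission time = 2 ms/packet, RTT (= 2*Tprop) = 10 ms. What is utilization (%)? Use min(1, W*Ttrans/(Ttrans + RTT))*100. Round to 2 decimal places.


Given: W = 16, Ttrans = 2 ms, RTT = 10 ms (= 2 * Tprop, Tprop = 5 ms)
Cycle time = Ttrans + RTT = 2 + 10 = 12 ms (first packet sent until its ACK returns)
W * Ttrans = 16 * 2 = 32 ms of sending per cycle
W * Ttrans / (Ttrans + RTT) = 32 / 12 = 2.666667
U = min(1, 2.666667) = 1.000000
U% = 100.00%

100.00


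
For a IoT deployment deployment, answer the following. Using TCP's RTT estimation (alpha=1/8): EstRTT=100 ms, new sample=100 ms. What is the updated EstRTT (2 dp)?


Given: EstRTT = 100 ms, SampleRTT = 100 ms, alpha = 1/8
New EstRTT = (1 - alpha) * EstRTT + alpha * SampleRTT
(7/8) * 100 = 87.5
(1/8) * 100 = 12.5
New EstRTT = 87.5 + 12.5 = 100 ms -> 100.00 ms (2 dp)

100.00


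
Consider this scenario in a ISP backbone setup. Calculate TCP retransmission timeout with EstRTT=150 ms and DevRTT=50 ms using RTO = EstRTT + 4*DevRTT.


Given: EstRTT = 150 ms, DevRTT = 50 ms
Timeout = EstRTT + 4 * DevRTT
4 * DevRTT = 4 * 50 = 200
Timeout = 150 + 200 = 350 ms

350


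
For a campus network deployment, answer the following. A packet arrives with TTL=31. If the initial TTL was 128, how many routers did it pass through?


Given: initial TTL = 128, received TTL = 31
Hops = initial TTL - received TTL
Hops = 128 - 31 = 97

97


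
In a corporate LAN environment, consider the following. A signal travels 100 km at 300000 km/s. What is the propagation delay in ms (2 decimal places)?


Given: distance = 100 km, speed = 300000 km/s
Delay = distance / speed = 100 / 300000 seconds
Delay in ms = 100 * 1000 / 300000
Delay = 0.3333 ms
Rounded to 2 dp = 0.33 ms

0.33


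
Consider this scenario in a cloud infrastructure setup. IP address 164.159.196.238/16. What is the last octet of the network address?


Given: IP = 164.159.196.238, prefix = /16
Subnet mask = 255.255.0.0
Last octet of IP: 238
Last octet of mask: 0
Network last octet = 238 AND 0 = 0

0


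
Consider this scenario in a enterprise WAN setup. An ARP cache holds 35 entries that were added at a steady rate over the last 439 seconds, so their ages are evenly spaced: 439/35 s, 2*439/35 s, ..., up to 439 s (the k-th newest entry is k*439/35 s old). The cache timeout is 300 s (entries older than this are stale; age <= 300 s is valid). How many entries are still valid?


Ages are k * 439/35 s for k = 1..35 (spacing = 12.5429 s).
Entry k is valid iff k * 439/35 <= 300 iff k <= 35 * 300 / 439 = 23.9180
n_valid = floor(23.9180) = 23
(n_stale = 35 - 23 = 12)

23


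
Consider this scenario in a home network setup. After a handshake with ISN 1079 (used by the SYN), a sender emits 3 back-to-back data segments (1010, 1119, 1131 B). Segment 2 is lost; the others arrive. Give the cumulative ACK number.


SYN uses sequence number 1079; first data byte = ISN + 1 = 1080.
Segment 1: SEQ = 1080, len = 1010 B, covers [1080, 2089]
Segment 2: SEQ = 2090, len = 1119 B, covers [2090, 3208] [LOST]
Segment 3: SEQ = 3209, len = 1131 B, covers [3209, 4339]
In-order data received: bytes [1080, 2089] (segments 1..1).
Segment 2 missing -> gap begins at byte 2090; later segments buffered out of order.
Cumulative ACK = next expected in-order byte = 1080 + 1010 = 2090

2090


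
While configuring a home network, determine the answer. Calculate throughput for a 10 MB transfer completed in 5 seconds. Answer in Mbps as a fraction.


Given: file = 10 MB, time = 5 s
File in Mb = 10 * 8 = 80 Mb
Throughput = 80 / 5 Mbps
Throughput = 16 Mbps

16


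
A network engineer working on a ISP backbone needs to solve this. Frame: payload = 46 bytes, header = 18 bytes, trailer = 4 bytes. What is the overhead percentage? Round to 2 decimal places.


Given: payload = 46 B, header = 18 B, trailer = 4 B
Overhead bytes = header + trailer = 18 + 4 = 22
Total frame = payload + overhead = 46 + 22 = 68
Overhead % = 22 / 68 * 100 = 32.3529% -> 32.35% (2 dp)

32.35


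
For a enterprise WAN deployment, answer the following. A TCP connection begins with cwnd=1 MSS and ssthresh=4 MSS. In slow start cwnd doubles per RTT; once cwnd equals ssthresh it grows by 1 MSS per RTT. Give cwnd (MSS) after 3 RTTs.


RTT 0: cwnd = 1 MSS (initial)
RTT 1: cwnd = 2 MSS (slow start, doubled)
RTT 2: cwnd = 4 MSS (slow start, doubled)
RTT 3: cwnd = 5 MSS (congestion avoidance, +1)

5


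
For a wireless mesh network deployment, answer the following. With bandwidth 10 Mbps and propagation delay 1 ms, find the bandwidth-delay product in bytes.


Given: bandwidth = 10 Mbps, delay = 1 ms
BDP in bits = 10 * 10^6 * 1 / 1000
BDP in bits = 10000
BDP in bytes = 10000 / 8 = 1250

1250


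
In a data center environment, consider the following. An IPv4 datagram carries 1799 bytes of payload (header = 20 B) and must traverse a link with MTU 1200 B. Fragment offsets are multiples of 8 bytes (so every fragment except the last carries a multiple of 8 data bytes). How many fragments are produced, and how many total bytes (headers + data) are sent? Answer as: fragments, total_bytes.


Max data per non-final fragment = floor((MTU - header)/8)*8 = floor((1200 - 20)/8)*8 = floor(1180/8)*8 = 1176 B
Final fragment needs no 8-byte alignment: it can carry up to MTU - header = 1180 B
Non-final fragments needed = ceil((payload - 1180) / 1176) = ceil(619/1176) = ceil(0.5264) = 1
Number of fragments = 1 + 1 = 2
Fragment sizes (data): 1 * 1176 B + 623 B (last, 623 <= 1180 OK)
Total bytes sent = payload + n_frags * header = 1799 + 2*20 = 1799 + 40 = 1839 B

2, 1839


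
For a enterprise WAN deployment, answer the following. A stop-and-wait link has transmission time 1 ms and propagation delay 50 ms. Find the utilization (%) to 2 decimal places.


Given: Ttrans = 1 ms, Tprop = 50 ms
RTT = 2 * Tprop = 2 * 50 = 100 ms
U = Ttrans / (Ttrans + RTT)
U = 1 / (1 + 100)
U = 1 / 101 = 0.009901
U% = 0.99%

0.99


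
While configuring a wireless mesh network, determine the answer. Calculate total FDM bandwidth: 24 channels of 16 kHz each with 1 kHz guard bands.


Given: 24 channels, 16 kHz each, guard = 1 kHz
Channel bandwidth = 24 * 16 = 384 kHz
Guard bands = 23 gaps * 1 kHz = 23 kHz
Total = 384 + 23 = 407 kHz

407


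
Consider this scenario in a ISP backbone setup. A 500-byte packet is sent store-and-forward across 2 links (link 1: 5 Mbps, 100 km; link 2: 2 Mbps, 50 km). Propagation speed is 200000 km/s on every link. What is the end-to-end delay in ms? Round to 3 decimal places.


Packet = 500 bytes = 4000 bits. Store-and-forward: sum (t_trans + t_prop) per link.
Link 1: t_trans = 4000/(5*10^6) s = 0.8000 ms; t_prop = 100/200000 s = 0.5000 ms; subtotal = 1.3000 ms
Link 2: t_trans = 4000/(2*10^6) s = 2.0000 ms; t_prop = 50/200000 s = 0.2500 ms; subtotal = 2.2500 ms
End-to-end = 1.3000 + 2.2500 = 3.5500 ms -> 3.550 ms (3 dp)

3.550


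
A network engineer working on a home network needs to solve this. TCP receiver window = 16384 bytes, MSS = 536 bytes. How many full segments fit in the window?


Given: RWND = 16384 bytes, MSS = 536 bytes
Full segments = floor(RWND / MSS)
Full segments = floor(16384 / 536)
Full segments = floor(30.5672) = 30

30


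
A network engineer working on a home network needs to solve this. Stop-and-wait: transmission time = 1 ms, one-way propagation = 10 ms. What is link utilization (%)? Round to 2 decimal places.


Given: Ttrans = 1 ms, Tprop = 10 ms
RTT = 2 * Tprop = 2 * 10 = 20 ms
U = Ttrans / (Ttrans + RTT)
U = 1 / (1 + 20)
U = 1 / 21 = 0.047619
U% = 4.76%

4.76


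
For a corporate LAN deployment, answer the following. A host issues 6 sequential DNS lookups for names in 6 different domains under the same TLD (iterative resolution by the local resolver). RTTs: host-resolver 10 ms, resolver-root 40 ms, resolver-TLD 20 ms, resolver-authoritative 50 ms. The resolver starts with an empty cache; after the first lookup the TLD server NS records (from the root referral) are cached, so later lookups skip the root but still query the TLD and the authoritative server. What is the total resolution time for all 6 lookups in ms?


Lookup 1 (cold cache): local + root + TLD + auth = 10 + 40 + 20 + 50 = 120 ms
Lookups 2..6 (TLD NS cached -> skip root; new domain -> still ask TLD and auth): local + TLD + auth = 10 + 20 + 50 = 80 ms each
Remaining 5 lookups: 5 * 80 = 400 ms
Total = 120 + 400 = 520 ms

520


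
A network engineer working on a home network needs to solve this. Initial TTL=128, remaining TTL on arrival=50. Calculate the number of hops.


Given: initial TTL = 128, received TTL = 50
Hops = initial TTL - received TTL
Hops = 128 - 50 = 78

78


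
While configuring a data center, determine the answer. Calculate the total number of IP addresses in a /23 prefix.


Given: CIDR prefix /23
Host bits = 32 - 23 = 9
Total addresses = 2^9 = 512

512


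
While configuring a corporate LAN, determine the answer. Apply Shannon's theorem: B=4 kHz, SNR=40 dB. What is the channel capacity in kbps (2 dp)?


Given: B = 4 kHz, SNR = 40 dB
SNR linear = 10^(40/10) = 10000
1 + SNR = 10001
log2(10001) = 13.2878566418
C = 4 * 1000 * 13.2878566418 = 53151.4266 bps
C = 53.151427 kbps -> 53.15 kbps (2 dp)

53.15


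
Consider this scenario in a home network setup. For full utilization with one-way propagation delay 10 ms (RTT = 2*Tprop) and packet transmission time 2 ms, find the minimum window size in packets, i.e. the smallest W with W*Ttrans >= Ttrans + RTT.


Given: Ttrans = 2 ms, RTT = 20 ms (= 2 * Tprop, Tprop = 10 ms)
Time until first ACK returns = Ttrans + RTT = 2 + 20 = 22 ms
Need W * Ttrans >= Ttrans + RTT  ->  W >= (Ttrans + RTT) / Ttrans
(Ttrans + RTT) / Ttrans = 22 / 2 = 11
W_min = ceil(11) = 11

11


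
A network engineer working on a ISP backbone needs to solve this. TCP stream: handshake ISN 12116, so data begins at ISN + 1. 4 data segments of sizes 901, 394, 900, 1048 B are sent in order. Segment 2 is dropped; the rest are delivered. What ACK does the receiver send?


SYN uses sequence number 12116; first data byte = ISN + 1 = 12117.
Segment 1: SEQ = 12117, len = 901 B, covers [12117, 13017]
Segment 2: SEQ = 13018, len = 394 B, covers [13018, 13411] [LOST]
Segment 3: SEQ = 13412, len = 900 B, covers [13412, 14311]
Segment 4: SEQ = 14312, len = 1048 B, covers [14312, 15359]
In-order data received: bytes [12117, 13017] (segments 1..1).
Segment 2 missing -> gap begins at byte 13018; later segments buffered out of order.
Cumulative ACK = next expected in-order byte = 12117 + 901 = 13018

13018


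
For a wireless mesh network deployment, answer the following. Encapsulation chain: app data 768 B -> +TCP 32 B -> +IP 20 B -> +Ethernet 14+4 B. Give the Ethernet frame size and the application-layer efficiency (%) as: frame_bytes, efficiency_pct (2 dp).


TCP segment = 768 + 32 = 800 B
IP packet = 800 + 20 = 820 B
Ethernet frame = 820 + 14 + 4 = 838 B
Efficiency = app / frame = 768 / 838 = 0.916468 = 91.6468% -> 91.65% (2 dp)

838, 91.65


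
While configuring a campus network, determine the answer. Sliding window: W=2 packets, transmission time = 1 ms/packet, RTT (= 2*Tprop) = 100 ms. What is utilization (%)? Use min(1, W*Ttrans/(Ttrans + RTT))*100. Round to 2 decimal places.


Given: W = 2, Ttrans = 1 ms, RTT = 100 ms (= 2 * Tprop, Tprop = 50 ms)
Cycle time = Ttrans + RTT = 1 + 100 = 101 ms (first packet sent until its ACK returns)
W * Ttrans = 2 * 1 = 2 ms of sending per cycle
W * Ttrans / (Ttrans + RTT) = 2 / 101 = 0.019802
U = min(1, 0.019802) = 0.019802
U% = 1.98%

1.98


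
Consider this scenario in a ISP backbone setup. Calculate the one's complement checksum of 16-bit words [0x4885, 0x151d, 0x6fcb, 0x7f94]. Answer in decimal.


Given words: [0x4885, 0x151d, 0x6fcb, 0x7f94]
Step 1: Sum all words
Raw sum = 18565 + 5405 + 28619 + 32660 = 85249
Step 2: Fold carry: (19713 + 1) = 19714
One's complement = ~19714 & 0xFFFF = 45821

45821


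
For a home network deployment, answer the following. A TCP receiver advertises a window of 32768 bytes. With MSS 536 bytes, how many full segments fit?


Given: RWND = 32768 bytes, MSS = 536 bytes
Full segments = floor(RWND / MSS)
Full segments = floor(32768 / 536)
Full segments = floor(61.1343) = 61

61


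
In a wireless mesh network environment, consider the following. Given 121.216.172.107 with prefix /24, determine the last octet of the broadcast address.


Given: IP = 121.216.172.107, prefix = /24
Host bits = 32 - 24 = 8
Network last octet = 107 AND mask = 0
Host part size = 2^8 - 1 = 255
Broadcast last octet = 0 OR 255 = 255

255


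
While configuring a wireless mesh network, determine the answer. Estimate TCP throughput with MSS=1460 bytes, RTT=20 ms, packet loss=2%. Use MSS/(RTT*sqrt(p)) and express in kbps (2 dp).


Given: MSS = 1460 bytes, RTT = 20 ms, loss = 2%
RTT in seconds = 20 / 1000 = 0.02
Loss rate = 2% = 0.02
sqrt(loss) = sqrt(0.02) = 0.141421356237
Throughput (bytes/s) = 1460 / (0.02 * 0.141421356237) = 516187.9503
Throughput (kbps) = 516187.9503 * 8 / 1000 = 4129.503602 -> 4129.50 kbps (2 dp)

4129.50


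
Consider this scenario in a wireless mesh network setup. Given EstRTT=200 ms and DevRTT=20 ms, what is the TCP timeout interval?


Given: EstRTT = 200 ms, DevRTT = 20 ms
Timeout = EstRTT + 4 * DevRTT
4 * DevRTT = 4 * 20 = 80
Timeout = 200 + 80 = 280 ms

280


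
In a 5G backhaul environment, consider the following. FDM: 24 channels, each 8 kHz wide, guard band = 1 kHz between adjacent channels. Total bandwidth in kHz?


Given: 24 channels, 8 kHz each, guard = 1 kHz
Channel bandwidth = 24 * 8 = 192 kHz
Guard bands = 23 gaps * 1 kHz = 23 kHz
Total = 192 + 23 = 215 kHz

215


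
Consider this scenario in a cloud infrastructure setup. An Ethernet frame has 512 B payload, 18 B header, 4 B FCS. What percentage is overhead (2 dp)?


Given: payload = 512 B, header = 18 B, trailer = 4 B
Overhead bytes = header + trailer = 18 + 4 = 22
Total frame = payload + overhead = 512 + 22 = 534
Overhead % = 22 / 534 * 100 = 4.1199% -> 4.12% (2 dp)

4.12


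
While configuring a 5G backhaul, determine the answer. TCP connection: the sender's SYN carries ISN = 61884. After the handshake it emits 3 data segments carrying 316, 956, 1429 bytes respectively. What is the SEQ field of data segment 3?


The SYN occupies sequence number ISN = 61884, so the first data byte is ISN + 1 = 61885.
SEQ of data segment i = (ISN + 1) + sum of payload sizes of segments 1..i-1.
Segment 1: SEQ = 61885, payload = 316 bytes
Segment 2: SEQ = 62201, payload = 956 bytes
Segment 3: SEQ = 63157, payload = 1429 bytes
SEQ of segment 3 = 61885 + 316 + 956 = 63157

63157


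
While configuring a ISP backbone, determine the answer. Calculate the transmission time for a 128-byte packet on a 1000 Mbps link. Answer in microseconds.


Given: packet = 128 bytes, bandwidth = 1000 Mbps
Packet in bits = 128 * 8 = 1024 bits
Bandwidth = 1000 * 10^6 = 1000000000 bps
Time = 1024 / 1000000000 seconds
Time in us = 1024 * 10^6 / 1000000000 = 1.024

1.024


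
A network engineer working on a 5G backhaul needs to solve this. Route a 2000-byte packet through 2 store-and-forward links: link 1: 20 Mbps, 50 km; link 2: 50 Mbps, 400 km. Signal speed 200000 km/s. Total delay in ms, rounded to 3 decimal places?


Packet = 2000 bytes = 16000 bits. Store-and-forward: sum (t_trans + t_prop) per link.
Link 1: t_trans = 16000/(20*10^6) s = 0.8000 ms; t_prop = 50/200000 s = 0.2500 ms; subtotal = 1.0500 ms
Link 2: t_trans = 16000/(50*10^6) s = 0.3200 ms; t_prop = 400/200000 s = 2.0000 ms; subtotal = 2.3200 ms
End-to-end = 1.0500 + 2.3200 = 3.3700 ms -> 3.370 ms (3 dp)

3.370


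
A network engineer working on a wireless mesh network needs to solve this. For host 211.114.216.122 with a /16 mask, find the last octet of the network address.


Given: IP = 211.114.216.122, prefix = /16
Subnet mask = 255.255.0.0
Last octet of IP: 122
Last octet of mask: 0
Network last octet = 122 AND 0 = 0

0


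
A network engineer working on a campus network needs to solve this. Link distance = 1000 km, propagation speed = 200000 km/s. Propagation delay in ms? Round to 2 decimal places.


Given: distance = 1000 km, speed = 200000 km/s
Delay = distance / speed = 1000 / 200000 seconds
Delay in ms = 1000 * 1000 / 200000
Delay = 5.0000 ms
Rounded to 2 dp = 5.00 ms

5.00


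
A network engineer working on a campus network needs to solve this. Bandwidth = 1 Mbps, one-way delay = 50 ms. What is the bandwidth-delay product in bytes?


Given: bandwidth = 1 Mbps, delay = 50 ms
BDP in bits = 1 * 10^6 * 50 / 1000
BDP in bits = 50000
BDP in bytes = 50000 / 8 = 6250

6250


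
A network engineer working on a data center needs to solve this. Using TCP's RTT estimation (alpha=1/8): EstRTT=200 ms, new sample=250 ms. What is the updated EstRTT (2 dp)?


Given: EstRTT = 200 ms, SampleRTT = 250 ms, alpha = 1/8
New EstRTT = (1 - alpha) * EstRTT + alpha * SampleRTT
(7/8) * 200 = 175
(1/8) * 250 = 31.25
New EstRTT = 175 + 31.25 = 206.25 ms -> 206.25 ms (2 dp)

206.25


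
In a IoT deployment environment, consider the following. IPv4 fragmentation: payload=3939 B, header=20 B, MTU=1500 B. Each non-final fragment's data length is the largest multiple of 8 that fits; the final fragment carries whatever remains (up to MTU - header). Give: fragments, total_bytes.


Max data per non-final fragment = floor((MTU - header)/8)*8 = floor((1500 - 20)/8)*8 = floor(1480/8)*8 = 1480 B
Final fragment needs no 8-byte alignment: it can carry up to MTU - header = 1480 B
Non-final fragments needed = ceil((payload - 1480) / 1480) = ceil(2459/1480) = ceil(1.6615) = 2
Number of fragments = 2 + 1 = 3
Fragment sizes (data): 2 * 1480 B + 979 B (last, 979 <= 1480 OK)
Total bytes sent = payload + n_frags * header = 3939 + 3*20 = 3939 + 60 = 3999 B

3, 3999


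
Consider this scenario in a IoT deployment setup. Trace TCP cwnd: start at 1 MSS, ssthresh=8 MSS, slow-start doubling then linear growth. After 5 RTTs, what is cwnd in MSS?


RTT 0: cwnd = 1 MSS (initial)
RTT 1: cwnd = 2 MSS (slow start, doubled)
RTT 2: cwnd = 4 MSS (slow start, doubled)
RTT 3: cwnd = 8 MSS (slow start, doubled)
RTT 4: cwnd = 9 MSS (congestion avoidance, +1)
RTT 5: cwnd = 10 MSS (congestion avoidance, +1)

10


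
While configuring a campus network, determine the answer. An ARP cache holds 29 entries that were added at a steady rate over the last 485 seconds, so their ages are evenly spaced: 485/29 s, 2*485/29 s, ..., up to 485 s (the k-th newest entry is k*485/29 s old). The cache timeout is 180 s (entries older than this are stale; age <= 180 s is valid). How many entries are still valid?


Ages are k * 485/29 s for k = 1..29 (spacing = 16.7241 s).
Entry k is valid iff k * 485/29 <= 180 iff k <= 29 * 180 / 485 = 10.7629
n_valid = floor(10.7629) = 10
(n_stale = 29 - 10 = 19)

10


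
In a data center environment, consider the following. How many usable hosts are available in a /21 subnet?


Given: subnet mask /21
Host bits = 32 - 21 = 11
Total addresses = 2^11 = 2048
Usable hosts = 2048 - 2 (network + broadcast) = 2046

2046


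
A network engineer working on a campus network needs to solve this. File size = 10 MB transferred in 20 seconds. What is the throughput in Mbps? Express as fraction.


Given: file = 10 MB, time = 20 s
File in Mb = 10 * 8 = 80 Mb
Throughput = 80 / 20 Mbps
Throughput = 4 Mbps

4


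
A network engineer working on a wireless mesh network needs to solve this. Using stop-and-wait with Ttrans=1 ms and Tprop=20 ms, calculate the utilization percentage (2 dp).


Given: Ttrans = 1 ms, Tprop = 20 ms
RTT = 2 * Tprop = 2 * 20 = 40 ms
U = Ttrans / (Ttrans + RTT)
U = 1 / (1 + 40)
U = 1 / 41 = 0.02439
U% = 2.44%

2.44


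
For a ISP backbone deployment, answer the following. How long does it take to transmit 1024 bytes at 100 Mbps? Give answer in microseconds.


Given: packet = 1024 bytes, bandwidth = 100 Mbps
Packet in bits = 1024 * 8 = 8192 bits
Bandwidth = 100 * 10^6 = 100000000 bps
Time = 8192 / 100000000 seconds
Time in us = 8192 * 10^6 / 100000000 = 81.92

81.92


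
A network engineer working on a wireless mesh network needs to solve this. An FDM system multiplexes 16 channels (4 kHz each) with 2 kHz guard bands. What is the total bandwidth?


Given: 16 channels, 4 kHz each, guard = 2 kHz
Channel bandwidth = 16 * 4 = 64 kHz
Guard bands = 15 gaps * 2 kHz = 30 kHz
Total = 64 + 30 = 94 kHz

94


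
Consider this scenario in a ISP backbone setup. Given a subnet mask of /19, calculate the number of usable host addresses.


Given: subnet mask /19
Host bits = 32 - 19 = 13
Total addresses = 2^13 = 8192
Usable hosts = 8192 - 2 (network + broadcast) = 8190

8190


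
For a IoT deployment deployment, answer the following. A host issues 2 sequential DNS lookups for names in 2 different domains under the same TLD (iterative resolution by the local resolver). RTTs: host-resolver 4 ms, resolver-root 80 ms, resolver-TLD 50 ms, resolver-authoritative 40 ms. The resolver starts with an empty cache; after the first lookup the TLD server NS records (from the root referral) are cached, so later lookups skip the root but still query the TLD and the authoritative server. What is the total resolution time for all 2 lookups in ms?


Lookup 1 (cold cache): local + root + TLD + auth = 4 + 80 + 50 + 40 = 174 ms
Lookups 2..2 (TLD NS cached -> skip root; new domain -> still ask TLD and auth): local + TLD + auth = 4 + 50 + 40 = 94 ms each
Remaining 1 lookups: 1 * 94 = 94 ms
Total = 174 + 94 = 268 ms

268


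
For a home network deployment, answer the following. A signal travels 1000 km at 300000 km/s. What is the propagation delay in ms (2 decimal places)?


Given: distance = 1000 km, speed = 300000 km/s
Delay = distance / speed = 1000 / 300000 seconds
Delay in ms = 1000 * 1000 / 300000
Delay = 3.3333 ms
Rounded to 2 dp = 3.33 ms

3.33


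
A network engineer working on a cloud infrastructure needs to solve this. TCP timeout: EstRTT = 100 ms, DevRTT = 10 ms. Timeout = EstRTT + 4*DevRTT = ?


Given: EstRTT = 100 ms, DevRTT = 10 ms
Timeout = EstRTT + 4 * DevRTT
4 * DevRTT = 4 * 10 = 40
Timeout = 100 + 40 = 140 ms

140


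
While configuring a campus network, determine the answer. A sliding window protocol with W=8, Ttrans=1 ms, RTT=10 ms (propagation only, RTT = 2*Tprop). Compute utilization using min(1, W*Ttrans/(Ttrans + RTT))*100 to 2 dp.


Given: W = 8, Ttrans = 1 ms, RTT = 10 ms (= 2 * Tprop, Tprop = 5 ms)
Cycle time = Ttrans + RTT = 1 + 10 = 11 ms (first packet sent until its ACK returns)
W * Ttrans = 8 * 1 = 8 ms of sending per cycle
W * Ttrans / (Ttrans + RTT) = 8 / 11 = 0.727273
U = min(1, 0.727273) = 0.727273
U% = 72.73%

72.73


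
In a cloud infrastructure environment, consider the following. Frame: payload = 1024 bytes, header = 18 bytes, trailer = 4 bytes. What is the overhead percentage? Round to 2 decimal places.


Given: payload = 1024 B, header = 18 B, trailer = 4 B
Overhead bytes = header + trailer = 18 + 4 = 22
Total frame = payload + overhead = 1024 + 22 = 1046
Overhead % = 22 / 1046 * 100 = 2.1033% -> 2.10% (2 dp)

2.10


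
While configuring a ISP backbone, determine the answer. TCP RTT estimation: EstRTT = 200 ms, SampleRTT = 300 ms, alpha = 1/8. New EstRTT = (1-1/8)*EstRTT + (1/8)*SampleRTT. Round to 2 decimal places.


Given: EstRTT = 200 ms, SampleRTT = 300 ms, alpha = 1/8
New EstRTT = (1 - alpha) * EstRTT + alpha * SampleRTT
(7/8) * 200 = 175
(1/8) * 300 = 37.5
New EstRTT = 175 + 37.5 = 212.5 ms -> 212.50 ms (2 dp)

212.50


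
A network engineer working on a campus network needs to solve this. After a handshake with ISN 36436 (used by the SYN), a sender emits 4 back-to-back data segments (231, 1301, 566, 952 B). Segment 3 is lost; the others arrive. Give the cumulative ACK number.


SYN uses sequence number 36436; first data byte = ISN + 1 = 36437.
Segment 1: SEQ = 36437, len = 231 B, covers [36437, 36667]
Segment 2: SEQ = 36668, len = 1301 B, covers [36668, 37968]
Segment 3: SEQ = 37969, len = 566 B, covers [37969, 38534] [LOST]
Segment 4: SEQ = 38535, len = 952 B, covers [38535, 39486]
In-order data received: bytes [36437, 37968] (segments 1..2).
Segment 3 missing -> gap begins at byte 37969; later segments buffered out of order.
Cumulative ACK = next expected in-order byte = 36437 + 231 + 1301 = 37969

37969


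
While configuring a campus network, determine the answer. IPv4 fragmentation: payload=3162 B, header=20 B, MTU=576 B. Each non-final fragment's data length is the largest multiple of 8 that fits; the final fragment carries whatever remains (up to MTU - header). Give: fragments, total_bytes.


Max data per non-final fragment = floor((MTU - header)/8)*8 = floor((576 - 20)/8)*8 = floor(556/8)*8 = 552 B
Final fragment needs no 8-byte alignment: it can carry up to MTU - header = 556 B
Non-final fragments needed = ceil((payload - 556) / 552) = ceil(2606/552) = ceil(4.7210) = 5
Number of fragments = 5 + 1 = 6
Fragment sizes (data): 5 * 552 B + 402 B (last, 402 <= 556 OK)
Total bytes sent = payload + n_frags * header = 3162 + 6*20 = 3162 + 120 = 3282 B

6, 3282


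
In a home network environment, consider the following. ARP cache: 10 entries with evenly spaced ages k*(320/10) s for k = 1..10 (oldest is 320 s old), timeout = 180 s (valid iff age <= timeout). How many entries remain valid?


Ages are k * 320/10 s for k = 1..10 (spacing = 32.0000 s).
Entry k is valid iff k * 320/10 <= 180 iff k <= 10 * 180 / 320 = 5.6250
n_valid = floor(5.6250) = 5
(n_stale = 10 - 5 = 5)

5


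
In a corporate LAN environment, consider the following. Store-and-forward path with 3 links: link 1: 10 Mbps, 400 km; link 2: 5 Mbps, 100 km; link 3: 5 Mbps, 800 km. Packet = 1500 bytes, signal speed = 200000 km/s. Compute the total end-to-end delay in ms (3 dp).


Packet = 1500 bytes = 12000 bits. Store-and-forward: sum (t_trans + t_prop) per link.
Link 1: t_trans = 12000/(10*10^6) s = 1.2000 ms; t_prop = 400/200000 s = 2.0000 ms; subtotal = 3.2000 ms
Link 2: t_trans = 12000/(5*10^6) s = 2.4000 ms; t_prop = 100/200000 s = 0.5000 ms; subtotal = 2.9000 ms
Link 3: t_trans = 12000/(5*10^6) s = 2.4000 ms; t_prop = 800/200000 s = 4.0000 ms; subtotal = 6.4000 ms
End-to-end = 3.2000 + 2.9000 + 6.4000 = 12.5000 ms -> 12.500 ms (3 dp)

12.500
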